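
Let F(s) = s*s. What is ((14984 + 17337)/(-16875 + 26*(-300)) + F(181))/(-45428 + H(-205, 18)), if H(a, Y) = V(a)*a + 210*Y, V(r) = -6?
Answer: -404172677/498657075 ≈ -0.81052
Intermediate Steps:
H(a, Y) = -6*a + 210*Y
F(s) = s**2
((14984 + 17337)/(-16875 + 26*(-300)) + F(181))/(-45428 + H(-205, 18)) = ((14984 + 17337)/(-16875 + 26*(-300)) + 181**2)/(-45428 + (-6*(-205) + 210*18)) = (32321/(-16875 - 7800) + 32761)/(-45428 + (1230 + 3780)) = (32321/(-24675) + 32761)/(-45428 + 5010) = (32321*(-1/24675) + 32761)/(-40418) = (-32321/24675 + 32761)*(-1/40418) = (808345354/24675)*(-1/40418) = -404172677/498657075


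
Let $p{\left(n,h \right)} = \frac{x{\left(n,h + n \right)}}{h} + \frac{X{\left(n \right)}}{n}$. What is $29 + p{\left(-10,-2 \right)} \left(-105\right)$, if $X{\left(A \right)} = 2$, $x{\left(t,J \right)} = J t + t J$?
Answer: $12650$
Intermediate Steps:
$x{\left(t,J \right)} = 2 J t$ ($x{\left(t,J \right)} = J t + J t = 2 J t$)
$p{\left(n,h \right)} = \frac{2}{n} + \frac{2 n \left(h + n\right)}{h}$ ($p{\left(n,h \right)} = \frac{2 \left(h + n\right) n}{h} + \frac{2}{n} = \frac{2 n \left(h + n\right)}{h} + \frac{2}{n} = \frac{2}{n} + \frac{2 n \left(h + n\right)}{h}$)
$29 + p{\left(-10,-2 \right)} \left(-105\right) = 29 + \left(2 \left(-10\right) + \frac{2}{-10} + \frac{2 \left(-10\right)^{2}}{-2}\right) \left(-105\right) = 29 + \left(-20 + 2 \left(- \frac{1}{10}\right) + 2 \left(- \frac{1}{2}\right) 100\right) \left(-105\right) = 29 + \left(-20 - \frac{1}{5} - 100\right) \left(-105\right) = 29 - -12621 = 29 + 12621 = 12650$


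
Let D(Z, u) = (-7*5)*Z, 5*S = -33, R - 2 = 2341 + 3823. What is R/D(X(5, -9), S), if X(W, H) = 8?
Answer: -3083/140 ≈ -22.021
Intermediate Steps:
R = 6166 (R = 2 + (2341 + 3823) = 2 + 6164 = 6166)
S = -33/5 (S = (1/5)*(-33) = -33/5 ≈ -6.6000)
D(Z, u) = -35*Z
R/D(X(5, -9), S) = 6166/((-35*8)) = 6166/(-280) = 6166*(-1/280) = -3083/140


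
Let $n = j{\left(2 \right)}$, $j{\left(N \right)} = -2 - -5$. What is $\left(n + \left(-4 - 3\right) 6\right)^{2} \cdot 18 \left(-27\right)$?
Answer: $-739206$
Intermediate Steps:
$j{\left(N \right)} = 3$ ($j{\left(N \right)} = -2 + 5 = 3$)
$n = 3$
$\left(n + \left(-4 - 3\right) 6\right)^{2} \cdot 18 \left(-27\right) = \left(3 + \left(-4 - 3\right) 6\right)^{2} \cdot 18 \left(-27\right) = \left(3 - 42\right)^{2} \cdot 18 \left(-27\right) = \left(-39\right)^{2} \cdot 18 \left(-27\right) = 1521 \cdot 18 \left(-27\right) = 27378 \left(-27\right) = -739206$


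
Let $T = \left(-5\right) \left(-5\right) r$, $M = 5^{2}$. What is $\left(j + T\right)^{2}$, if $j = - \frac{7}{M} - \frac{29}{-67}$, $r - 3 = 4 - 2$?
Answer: $\frac{43945156161}{2805625} \approx 15663.0$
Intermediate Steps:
$M = 25$
$r = 5$ ($r = 3 + \left(4 - 2\right) = 3 + 2 = 5$)
$T = 125$ ($T = \left(-5\right) \left(-5\right) 5 = 25 \cdot 5 = 125$)
$j = \frac{256}{1675}$ ($j = - \frac{7}{25} - \frac{29}{-67} = \left(-7\right) \frac{1}{25} - - \frac{29}{67} = - \frac{7}{25} + \frac{29}{67} = \frac{256}{1675} \approx 0.15284$)
$\left(j + T\right)^{2} = \left(\frac{256}{1675} + 125\right)^{2} = \left(\frac{209631}{1675}\right)^{2} = \frac{43945156161}{2805625}$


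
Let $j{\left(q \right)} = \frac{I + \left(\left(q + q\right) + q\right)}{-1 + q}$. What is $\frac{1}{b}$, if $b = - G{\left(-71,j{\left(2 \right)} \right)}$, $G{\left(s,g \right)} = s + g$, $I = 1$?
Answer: $\frac{1}{64} \approx 0.015625$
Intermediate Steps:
$j{\left(q \right)} = \frac{1 + 3 q}{-1 + q}$ ($j{\left(q \right)} = \frac{1 + \left(\left(q + q\right) + q\right)}{-1 + q} = \frac{1 + \left(2 q + q\right)}{-1 + q} = \frac{1 + 3 q}{-1 + q}$)
$G{\left(s,g \right)} = g + s$
$b = 64$ ($b = - (\frac{1 + 3 \cdot 2}{-1 + 2} - 71) = - (\frac{1 + 6}{1} - 71) = - (1 \cdot 7 - 71) = - (7 - 71) = \left(-1\right) \left(-64\right) = 64$)
$\frac{1}{b} = \frac{1}{64}$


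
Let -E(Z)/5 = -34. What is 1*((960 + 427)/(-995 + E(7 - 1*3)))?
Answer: -1387/825 ≈ -1.6812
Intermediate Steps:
E(Z) = 170 (E(Z) = -5*(-34) = 170)
1*((960 + 427)/(-995 + E(7 - 1*3))) = 1*((960 + 427)/(-995 + 170)) = 1*(1387/(-825)) = 1*(1387*(-1/825)) = 1*(-1387/825) = -1387/825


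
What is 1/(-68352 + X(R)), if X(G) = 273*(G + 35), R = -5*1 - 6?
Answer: -1/61800 ≈ -1.6181e-5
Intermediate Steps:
R = -11 (R = -5 - 6 = -11)
X(G) = 9555 + 273*G (X(G) = 273*(35 + G) = 9555 + 273*G)
1/(-68352 + X(R)) = 1/(-68352 + (9555 + 273*(-11))) = 1/(-68352 + (9555 - 3003)) = 1/(-68352 + 6552) = 1/(-61800) = -1/61800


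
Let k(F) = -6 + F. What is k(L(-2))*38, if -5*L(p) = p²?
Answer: -1292/5 ≈ -258.40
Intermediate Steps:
L(p) = -p²/5
k(L(-2))*38 = (-6 - ⅕*(-2)²)*38 = (-6 - ⅕*4)*38 = (-6 - ⅘)*38 = -34/5*38 = -1292/5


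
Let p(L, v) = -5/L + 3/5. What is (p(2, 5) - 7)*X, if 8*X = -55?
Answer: 979/16 ≈ 61.188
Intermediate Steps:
X = -55/8 (X = (⅛)*(-55) = -55/8 ≈ -6.8750)
p(L, v) = ⅗ - 5/L (p(L, v) = -5/L + 3*(⅕) = -5/L + ⅗ = ⅗ - 5/L)
(p(2, 5) - 7)*X = ((⅗ - 5/2) - 7)*(-55/8) = (-19/10 - 7)*(-55/8) = -89/10*(-55/8) = 979/16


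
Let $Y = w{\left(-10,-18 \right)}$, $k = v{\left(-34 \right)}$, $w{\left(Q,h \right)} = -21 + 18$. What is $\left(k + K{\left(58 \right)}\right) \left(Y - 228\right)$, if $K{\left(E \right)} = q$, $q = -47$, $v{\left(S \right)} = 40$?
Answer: $1617$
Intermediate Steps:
$w{\left(Q,h \right)} = -3$
$k = 40$
$Y = -3$
$K{\left(E \right)} = -47$
$\left(k + K{\left(58 \right)}\right) \left(Y - 228\right) = \left(40 - 47\right) \left(-3 - 228\right) = \left(-7\right) \left(-231\right) = 1617$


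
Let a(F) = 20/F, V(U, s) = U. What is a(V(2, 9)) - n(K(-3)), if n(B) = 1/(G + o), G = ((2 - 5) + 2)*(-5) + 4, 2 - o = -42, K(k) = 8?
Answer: 529/53 ≈ 9.9811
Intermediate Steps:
o = 44 (o = 2 - 1*(-42) = 2 + 42 = 44)
G = 9 (G = (-3 + 2)*(-5) + 4 = -1*(-5) + 4 = 5 + 4 = 9)
n(B) = 1/53 (n(B) = 1/(9 + 44) = 1/53)
a(V(2, 9)) - n(K(-3)) = 20/2 - 1*1/53 = 20*(½) - 1/53 = 10 - 1/53 = 529/53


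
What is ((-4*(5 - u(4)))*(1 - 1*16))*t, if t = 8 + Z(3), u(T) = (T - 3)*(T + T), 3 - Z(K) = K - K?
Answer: -1980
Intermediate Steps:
Z(K) = 3 (Z(K) = 3 - (K - K) = 3 - 1*0 = 3 + 0 = 3)
u(T) = 2*T*(-3 + T) (u(T) = (-3 + T)*(2*T) = 2*T*(-3 + T))
t = 11 (t = 8 + 3 = 11)
((-4*(5 - u(4)))*(1 - 1*16))*t = ((-4*(5 - 2*4*(-3 + 4)))*(1 - 1*16))*11 = ((-4*(5 - 2*4))*(1 - 16))*11 = (-4*(5 - 1*8)*(-15))*11 = (-4*(5 - 8)*(-15))*11 = (-4*(-3)*(-15))*11 = (12*(-15))*11 = -180*11 = -1980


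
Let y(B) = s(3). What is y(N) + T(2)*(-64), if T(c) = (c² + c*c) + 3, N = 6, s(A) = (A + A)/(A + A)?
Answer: -703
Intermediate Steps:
s(A) = 1 (s(A) = (2*A)/((2*A)) = (2*A)*(1/(2*A)) = 1)
T(c) = 3 + 2*c² (T(c) = (c² + c²) + 3 = 2*c² + 3 = 3 + 2*c²)
y(B) = 1
y(N) + T(2)*(-64) = 1 + (3 + 2*2²)*(-64) = 1 + (3 + 2*4)*(-64) = 1 + (3 + 8)*(-64) = 1 + 11*(-64) = 1 - 704 = -703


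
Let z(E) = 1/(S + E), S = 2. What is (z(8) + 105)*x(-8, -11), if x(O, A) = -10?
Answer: -1051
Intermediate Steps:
z(E) = 1/(2 + E)
(z(8) + 105)*x(-8, -11) = (1/(2 + 8) + 105)*(-10) = (1/10 + 105)*(-10) = (⅒ + 105)*(-10) = (1051/10)*(-10) = -1051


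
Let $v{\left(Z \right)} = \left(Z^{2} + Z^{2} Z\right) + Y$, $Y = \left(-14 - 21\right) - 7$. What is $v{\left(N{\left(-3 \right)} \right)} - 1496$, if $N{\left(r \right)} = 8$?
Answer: $-962$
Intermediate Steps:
$Y = -42$ ($Y = -35 - 7 = -42$)
$v{\left(Z \right)} = -42 + Z^{2} + Z^{3}$ ($v{\left(Z \right)} = \left(Z^{2} + Z^{2} Z\right) - 42 = \left(Z^{2} + Z^{3}\right) - 42 = -42 + Z^{2} + Z^{3}$)
$v{\left(N{\left(-3 \right)} \right)} - 1496 = \left(-42 + 8^{2} + 8^{3}\right) - 1496 = \left(-42 + 64 + 512\right) - 1496 = 534 - 1496 = -962$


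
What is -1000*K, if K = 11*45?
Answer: -495000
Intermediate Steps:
K = 495
-1000*K = -1000*495 = -495000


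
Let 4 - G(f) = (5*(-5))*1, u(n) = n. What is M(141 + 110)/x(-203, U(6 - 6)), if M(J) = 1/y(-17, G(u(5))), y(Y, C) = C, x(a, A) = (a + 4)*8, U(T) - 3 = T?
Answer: -1/46168 ≈ -2.1660e-5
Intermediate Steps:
U(T) = 3 + T
x(a, A) = 32 + 8*a (x(a, A) = (4 + a)*8 = 32 + 8*a)
G(f) = 29 (G(f) = 4 - 5*(-5) = 4 - (-25) = 4 - 1*(-25) = 4 + 25 = 29)
M(J) = 1/29
M(141 + 110)/x(-203, U(6 - 6)) = 1/(29*(32 + 8*(-203))) = 1/(29*(32 - 1624)) = (1/29)/(-1592) = (1/29)*(-1/1592) = -1/46168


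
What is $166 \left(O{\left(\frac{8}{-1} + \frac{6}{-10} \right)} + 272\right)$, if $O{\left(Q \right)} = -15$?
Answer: $42662$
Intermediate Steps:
$166 \left(O{\left(\frac{8}{-1} + \frac{6}{-10} \right)} + 272\right) = 166 \left(-15 + 272\right) = 166 \cdot 257 = 42662$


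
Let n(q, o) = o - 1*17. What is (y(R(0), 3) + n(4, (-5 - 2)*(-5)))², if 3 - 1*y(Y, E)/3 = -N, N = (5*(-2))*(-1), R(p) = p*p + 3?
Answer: 3249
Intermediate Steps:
R(p) = 3 + p² (R(p) = p² + 3 = 3 + p²)
n(q, o) = -17 + o (n(q, o) = o - 17 = -17 + o)
N = 10 (N = -10*(-1) = 10)
y(Y, E) = 39 (y(Y, E) = 9 - (-3)*10 = 9 - 3*(-10) = 9 + 30 = 39)
(y(R(0), 3) + n(4, (-5 - 2)*(-5)))² = (39 + (-17 + (-5 - 2)*(-5)))² = (39 + (-17 - 7*(-5)))² = (39 + (-17 + 35))² = (39 + 18)² = 57² = 3249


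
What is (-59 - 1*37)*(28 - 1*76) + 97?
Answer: 4705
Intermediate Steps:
(-59 - 1*37)*(28 - 1*76) + 97 = (-59 - 37)*(28 - 76) + 97 = -96*(-48) + 97 = 4608 + 97 = 4705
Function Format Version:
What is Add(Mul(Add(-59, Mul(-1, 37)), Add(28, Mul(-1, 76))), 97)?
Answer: 4705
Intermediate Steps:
Add(Mul(Add(-59, Mul(-1, 37)), Add(28, Mul(-1, 76))), 97) = Add(Mul(Add(-59, -37), Add(28, -76)), 97) = Add(Mul(-96, -48), 97) = Add(4608, 97) = 4705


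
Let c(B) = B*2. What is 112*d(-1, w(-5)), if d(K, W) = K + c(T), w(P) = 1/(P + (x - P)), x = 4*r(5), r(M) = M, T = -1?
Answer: -336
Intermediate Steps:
x = 20 (x = 4*5 = 20)
c(B) = 2*B
w(P) = 1/20 (w(P) = 1/(P + (20 - P)) = 1/20)
d(K, W) = -2 + K (d(K, W) = K + 2*(-1) = K - 2 = -2 + K)
112*d(-1, w(-5)) = 112*(-2 - 1) = 112*(-3) = -336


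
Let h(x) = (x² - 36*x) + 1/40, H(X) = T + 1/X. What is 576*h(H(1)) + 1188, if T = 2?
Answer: -279108/5 ≈ -55822.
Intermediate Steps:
H(X) = 2 + 1/X
h(x) = 1/40 + x² - 36*x (h(x) = (x² - 36*x) + 1/40 = 1/40 + x² - 36*x)
576*h(H(1)) + 1188 = 576*(1/40 + (2 + 1/1)² - 36*(2 + 1/1)) + 1188 = 576*(1/40 + (2 + 1)² - 36*(2 + 1)) + 1188 = 576*(1/40 + 3² - 36*3) + 1188 = 576*(1/40 + 9 - 108) + 1188 = 576*(-3959/40) + 1188 = -285048/5 + 1188 = -279108/5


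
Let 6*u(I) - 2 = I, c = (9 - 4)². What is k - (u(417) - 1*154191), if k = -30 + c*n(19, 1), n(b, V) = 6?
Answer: 925447/6 ≈ 1.5424e+5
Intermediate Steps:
c = 25 (c = 5² = 25)
u(I) = ⅓ + I/6
k = 120 (k = -30 + 25*6 = -30 + 150 = 120)
k - (u(417) - 1*154191) = 120 - ((⅓ + (⅙)*417) - 1*154191) = 120 - ((⅓ + 139/2) - 154191) = 120 - (419/6 - 154191) = 120 - 1*(-924727/6) = 120 + 924727/6 = 925447/6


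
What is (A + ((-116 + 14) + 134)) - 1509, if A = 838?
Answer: -639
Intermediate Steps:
(A + ((-116 + 14) + 134)) - 1509 = (838 + ((-116 + 14) + 134)) - 1509 = (838 + (-102 + 134)) - 1509 = (838 + 32) - 1509 = 870 - 1509 = -639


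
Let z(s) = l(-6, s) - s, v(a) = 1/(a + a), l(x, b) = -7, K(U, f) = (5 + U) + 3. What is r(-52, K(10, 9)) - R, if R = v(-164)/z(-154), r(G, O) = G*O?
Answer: -45130175/48216 ≈ -936.00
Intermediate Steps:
K(U, f) = 8 + U
v(a) = 1/(2*a)
z(s) = -7 - s
R = -1/48216 (R = ((½)/(-164))/(-7 - 1*(-154)) = ((½)*(-1/164))/(-7 + 154) = -1/328/147 = -1/328*1/147 = -1/48216 ≈ -2.0740e-5)
r(-52, K(10, 9)) - R = -52*(8 + 10) - 1*(-1/48216) = -52*18 + 1/48216 = -936 + 1/48216 = -45130175/48216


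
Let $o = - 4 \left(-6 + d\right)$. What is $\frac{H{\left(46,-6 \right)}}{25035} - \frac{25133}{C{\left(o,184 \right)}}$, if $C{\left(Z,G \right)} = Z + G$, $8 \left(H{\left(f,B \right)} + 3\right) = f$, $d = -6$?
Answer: $- \frac{629204017}{5808120} \approx -108.33$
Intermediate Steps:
$H{\left(f,B \right)} = -3 + \frac{f}{8}$
$o = 48$ ($o = - 4 \left(-6 - 6\right) = \left(-4\right) \left(-12\right) = 48$)
$C{\left(Z,G \right)} = G + Z$
$\frac{H{\left(46,-6 \right)}}{25035} - \frac{25133}{C{\left(o,184 \right)}} = \frac{-3 + \frac{1}{8} \cdot 46}{25035} - \frac{25133}{184 + 48} = \left(-3 + \frac{23}{4}\right) \frac{1}{25035} - \frac{25133}{232} = \frac{11}{4} \cdot \frac{1}{25035} - \frac{25133}{232} = \frac{11}{100140} - \frac{25133}{232} = - \frac{629204017}{5808120}$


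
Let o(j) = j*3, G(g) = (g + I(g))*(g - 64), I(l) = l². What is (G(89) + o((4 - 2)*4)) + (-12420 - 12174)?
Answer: 175680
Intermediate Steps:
G(g) = (-64 + g)*(g + g²) (G(g) = (g + g²)*(g - 64) = (g + g²)*(-64 + g) = (-64 + g)*(g + g²))
o(j) = 3*j
(G(89) + o((4 - 2)*4)) + (-12420 - 12174) = (89*(-64 + 89² - 63*89) + 3*((4 - 2)*4)) + (-12420 - 12174) = (89*(-64 + 7921 - 5607) + 3*(2*4)) - 24594 = (89*2250 + 3*8) - 24594 = (200250 + 24) - 24594 = 200274 - 24594 = 175680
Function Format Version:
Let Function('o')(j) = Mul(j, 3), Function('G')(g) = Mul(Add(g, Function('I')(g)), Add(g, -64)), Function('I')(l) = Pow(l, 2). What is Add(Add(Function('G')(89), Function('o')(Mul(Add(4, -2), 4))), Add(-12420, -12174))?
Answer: 175680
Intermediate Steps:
Function('G')(g) = Mul(Add(-64, g), Add(g, Pow(g, 2))) (Function('G')(g) = Mul(Add(g, Pow(g, 2)), Add(g, -64)) = Mul(Add(g, Pow(g, 2)), Add(-64, g)) = Mul(Add(-64, g), Add(g, Pow(g, 2))))
Function('o')(j) = Mul(3, j)
Add(Add(Function('G')(89), Function('o')(Mul(Add(4, -2), 4))), Add(-12420, -12174)) = Add(Add(Mul(89, Add(-64, Pow(89, 2), Mul(-63, 89))), Mul(3, Mul(Add(4, -2), 4))), Add(-12420, -12174)) = Add(Add(Mul(89, Add(-64, 7921, -5607)), Mul(3, Mul(2, 4))), -24594) = Add(Add(Mul(89, 2250), Mul(3, 8)), -24594) = Add(Add(200250, 24), -24594) = Add(200274, -24594) = 175680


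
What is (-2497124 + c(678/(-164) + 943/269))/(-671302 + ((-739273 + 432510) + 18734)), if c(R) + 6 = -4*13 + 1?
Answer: 2497181/959331 ≈ 2.6030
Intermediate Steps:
c(R) = -57 (c(R) = -6 + (-4*13 + 1) = -6 + (-52 + 1) = -6 - 51 = -57)
(-2497124 + c(678/(-164) + 943/269))/(-671302 + ((-739273 + 432510) + 18734)) = (-2497124 - 57)/(-671302 + ((-739273 + 432510) + 18734)) = -2497181/(-671302 + (-306763 + 18734)) = -2497181/(-671302 - 288029) = -2497181/(-959331) = -2497181*(-1/959331) = 2497181/959331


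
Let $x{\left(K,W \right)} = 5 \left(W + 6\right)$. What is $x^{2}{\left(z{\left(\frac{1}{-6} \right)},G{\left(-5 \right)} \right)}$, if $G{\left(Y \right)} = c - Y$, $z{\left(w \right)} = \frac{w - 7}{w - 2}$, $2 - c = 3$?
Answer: $2500$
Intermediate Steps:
$c = -1$ ($c = 2 - 3 = -1$)
$z{\left(w \right)} = \frac{-7 + w}{-2 + w}$
$G{\left(Y \right)} = -1 - Y$
$x{\left(K,W \right)} = 30 + 5 W$ ($x{\left(K,W \right)} = 5 \left(6 + W\right) = 30 + 5 W$)
$x^{2}{\left(z{\left(\frac{1}{-6} \right)},G{\left(-5 \right)} \right)} = \left(30 + 5 \left(-1 - -5\right)\right)^{2} = \left(30 + 5 \left(-1 + 5\right)\right)^{2} = \left(30 + 5 \cdot 4\right)^{2} = \left(30 + 20\right)^{2} = 50^{2} = 2500$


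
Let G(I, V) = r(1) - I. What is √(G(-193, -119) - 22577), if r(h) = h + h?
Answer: 19*I*√62 ≈ 149.61*I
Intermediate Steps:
r(h) = 2*h
G(I, V) = 2 - I (G(I, V) = 2*1 - I = 2 - I)
√(G(-193, -119) - 22577) = √((2 - 1*(-193)) - 22577) = √((2 + 193) - 22577) = √(195 - 22577) = √(-22382) = 19*I*√62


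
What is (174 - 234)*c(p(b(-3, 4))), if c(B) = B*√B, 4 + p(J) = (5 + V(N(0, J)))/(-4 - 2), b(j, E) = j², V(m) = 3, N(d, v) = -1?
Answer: 1280*I*√3/3 ≈ 739.01*I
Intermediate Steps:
p(J) = -16/3 (p(J) = -4 + (5 + 3)/(-4 - 2) = -4 + 8/(-6) = -4 + 8*(-⅙) = -4 - 4/3 = -16/3)
c(B) = B^(3/2)
(174 - 234)*c(p(b(-3, 4))) = (174 - 234)*(-16/3)^(3/2) = -(-1280)*I*√3/3 = 1280*I*√3/3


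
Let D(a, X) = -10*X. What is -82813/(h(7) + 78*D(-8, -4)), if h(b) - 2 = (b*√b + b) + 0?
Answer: -37017411/1398614 + 82813*√7/1398614 ≈ -26.311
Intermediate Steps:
h(b) = 2 + b + b^(3/2) (h(b) = 2 + ((b*√b + b) + 0) = 2 + ((b^(3/2) + b) + 0) = 2 + ((b + b^(3/2)) + 0) = 2 + (b + b^(3/2)) = 2 + b + b^(3/2))
-82813/(h(7) + 78*D(-8, -4)) = -82813/((2 + 7 + 7^(3/2)) + 78*(-10*(-4))) = -82813/((2 + 7 + 7*√7) + 78*40) = -82813/((9 + 7*√7) + 3120) = -82813/(3129 + 7*√7)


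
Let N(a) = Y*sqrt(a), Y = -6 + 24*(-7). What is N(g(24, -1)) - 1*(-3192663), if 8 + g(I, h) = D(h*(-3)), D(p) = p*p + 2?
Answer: 3192663 - 174*sqrt(3) ≈ 3.1924e+6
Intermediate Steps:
Y = -174 (Y = -6 - 168 = -174)
D(p) = 2 + p**2 (D(p) = p**2 + 2 = 2 + p**2)
g(I, h) = -6 + 9*h**2 (g(I, h) = -8 + (2 + (h*(-3))**2) = -8 + (2 + (-3*h)**2) = -8 + (2 + 9*h**2) = -6 + 9*h**2)
N(a) = -174*sqrt(a)
N(g(24, -1)) - 1*(-3192663) = -174*sqrt(-6 + 9*(-1)**2) - 1*(-3192663) = -174*sqrt(-6 + 9*1) + 3192663 = -174*sqrt(-6 + 9) + 3192663 = -174*sqrt(3) + 3192663 = 3192663 - 174*sqrt(3)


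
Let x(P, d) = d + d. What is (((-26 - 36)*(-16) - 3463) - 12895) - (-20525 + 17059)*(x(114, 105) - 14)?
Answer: 663970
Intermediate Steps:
x(P, d) = 2*d
(((-26 - 36)*(-16) - 3463) - 12895) - (-20525 + 17059)*(x(114, 105) - 14) = (((-26 - 36)*(-16) - 3463) - 12895) - (-20525 + 17059)*(2*105 - 14) = ((-62*(-16) - 3463) - 12895) - (-3466)*(210 - 14) = ((992 - 3463) - 12895) - (-3466)*196 = (-2471 - 12895) - 1*(-679336) = -15366 + 679336 = 663970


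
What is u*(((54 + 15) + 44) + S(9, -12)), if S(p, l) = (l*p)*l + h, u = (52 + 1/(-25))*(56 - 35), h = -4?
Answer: 7665399/5 ≈ 1.5331e+6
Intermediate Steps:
u = 27279/25 (u = (52 - 1/25)*21 = (1299/25)*21 = 27279/25 ≈ 1091.2)
S(p, l) = -4 + p*l² (S(p, l) = (l*p)*l - 4 = p*l² - 4 = -4 + p*l²)
u*(((54 + 15) + 44) + S(9, -12)) = 27279*(((54 + 15) + 44) + (-4 + 9*(-12)²))/25 = 27279*((69 + 44) + (-4 + 9*144))/25 = 27279*(113 + (-4 + 1296))/25 = 27279*(113 + 1292)/25 = (27279/25)*1405 = 7665399/5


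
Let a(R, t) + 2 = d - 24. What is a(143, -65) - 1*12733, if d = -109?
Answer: -12868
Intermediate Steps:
a(R, t) = -135 (a(R, t) = -2 + (-109 - 24) = -2 - 133 = -135)
a(143, -65) - 1*12733 = -135 - 1*12733 = -135 - 12733 = -12868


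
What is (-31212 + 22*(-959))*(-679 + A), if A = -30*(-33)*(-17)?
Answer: 915895790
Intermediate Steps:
A = -16830 (A = 990*(-17) = -16830)
(-31212 + 22*(-959))*(-679 + A) = (-31212 + 22*(-959))*(-679 - 16830) = (-31212 - 21098)*(-17509) = -52310*(-17509) = 915895790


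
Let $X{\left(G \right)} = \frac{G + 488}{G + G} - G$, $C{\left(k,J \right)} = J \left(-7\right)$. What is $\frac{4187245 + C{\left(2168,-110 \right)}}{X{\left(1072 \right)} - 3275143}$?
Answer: $- \frac{224477604}{175605085} \approx -1.2783$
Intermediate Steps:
$C{\left(k,J \right)} = - 7 J$
$X{\left(G \right)} = - G + \frac{488 + G}{2 G}$ ($X{\left(G \right)} = \frac{488 + G}{2 G} - G = - G + \frac{488 + G}{2 G}$)
$\frac{4187245 + C{\left(2168,-110 \right)}}{X{\left(1072 \right)} - 3275143} = \frac{4187245 - -770}{\left(\frac{1}{2} - 1072 + \frac{244}{1072}\right) - 3275143} = \frac{4187245 + 770}{\left(\frac{1}{2} - 1072 + 244 \cdot \frac{1}{1072}\right) - 3275143} = \frac{4188015}{\left(\frac{1}{2} - 1072 + \frac{61}{268}\right) - 3275143} = \frac{4188015}{- \frac{287101}{268} - 3275143} = \frac{4188015}{- \frac{878025425}{268}} = 4188015 \left(- \frac{268}{878025425}\right) = - \frac{224477604}{175605085}$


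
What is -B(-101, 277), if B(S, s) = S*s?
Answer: 27977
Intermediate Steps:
-B(-101, 277) = -(-101)*277 = -1*(-27977) = 27977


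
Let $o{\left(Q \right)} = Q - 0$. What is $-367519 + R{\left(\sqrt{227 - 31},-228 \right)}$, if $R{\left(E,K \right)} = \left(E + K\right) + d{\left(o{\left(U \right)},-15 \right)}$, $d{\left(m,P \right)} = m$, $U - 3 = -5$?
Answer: $-367735$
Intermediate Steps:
$U = -2$ ($U = 3 - 5 = -2$)
$o{\left(Q \right)} = Q$ ($o{\left(Q \right)} = Q + 0 = Q$)
$R{\left(E,K \right)} = -2 + E + K$ ($R{\left(E,K \right)} = \left(E + K\right) - 2 = -2 + E + K$)
$-367519 + R{\left(\sqrt{227 - 31},-228 \right)} = -367519 - \left(230 - \sqrt{227 - 31}\right) = -367519 - \left(230 - 14\right) = -367519 - 216 = -367735$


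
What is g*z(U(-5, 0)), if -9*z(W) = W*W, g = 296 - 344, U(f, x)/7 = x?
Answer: 0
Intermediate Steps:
U(f, x) = 7*x
g = -48
z(W) = -W²/9 (z(W) = -W*W/9 = -W²/9)
g*z(U(-5, 0)) = -(-16)*(7*0)²/3 = -(-16)*0²/3 = -(-16)*0/3 = -48*0 = 0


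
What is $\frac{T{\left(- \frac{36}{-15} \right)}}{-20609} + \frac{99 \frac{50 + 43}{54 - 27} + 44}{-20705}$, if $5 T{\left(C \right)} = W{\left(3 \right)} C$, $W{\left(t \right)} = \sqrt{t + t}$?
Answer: $- \frac{77}{4141} - \frac{12 \sqrt{6}}{515225} \approx -0.018652$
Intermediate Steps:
$W{\left(t \right)} = \sqrt{2} \sqrt{t}$ ($W{\left(t \right)} = \sqrt{2 t} = \sqrt{2} \sqrt{t}$)
$T{\left(C \right)} = \frac{C \sqrt{6}}{5}$ ($T{\left(C \right)} = \frac{\sqrt{2} \sqrt{3} C}{5} = \frac{\sqrt{6} C}{5} = \frac{C \sqrt{6}}{5}$)
$\frac{T{\left(- \frac{36}{-15} \right)}}{-20609} + \frac{99 \frac{50 + 43}{54 - 27} + 44}{-20705} = \frac{\frac{1}{5} \left(- \frac{36}{-15}\right) \sqrt{6}}{-20609} + \frac{99 \frac{50 + 43}{54 - 27} + 44}{-20705} = \frac{\left(-36\right) \left(- \frac{1}{15}\right) \sqrt{6}}{5} \left(- \frac{1}{20609}\right) + \left(99 \cdot \frac{93}{27} + 44\right) \left(- \frac{1}{20705}\right) = \frac{1}{5} \cdot \frac{12}{5} \sqrt{6} \left(- \frac{1}{20609}\right) + \left(99 \cdot 93 \cdot \frac{1}{27} + 44\right) \left(- \frac{1}{20705}\right) = \frac{12 \sqrt{6}}{25} \left(- \frac{1}{20609}\right) + \left(99 \cdot \frac{31}{9} + 44\right) \left(- \frac{1}{20705}\right) = - \frac{12 \sqrt{6}}{515225} + \left(341 + 44\right) \left(- \frac{1}{20705}\right) = - \frac{12 \sqrt{6}}{515225} + 385 \left(- \frac{1}{20705}\right) = - \frac{12 \sqrt{6}}{515225} - \frac{77}{4141} = - \frac{77}{4141} - \frac{12 \sqrt{6}}{515225}$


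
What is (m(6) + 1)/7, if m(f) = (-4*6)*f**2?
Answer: -863/7 ≈ -123.29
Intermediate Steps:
m(f) = -24*f**2
(m(6) + 1)/7 = (-24*6**2 + 1)/7 = (-24*36 + 1)*(1/7) = (-864 + 1)*(1/7) = -863*1/7 = -863/7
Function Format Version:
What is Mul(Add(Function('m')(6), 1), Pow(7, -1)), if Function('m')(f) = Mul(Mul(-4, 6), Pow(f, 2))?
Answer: Rational(-863, 7) ≈ -123.29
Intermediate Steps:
Function('m')(f) = Mul(-24, Pow(f, 2))
Mul(Add(Function('m')(6), 1), Pow(7, -1)) = Mul(Add(Mul(-24, Pow(6, 2)), 1), Pow(7, -1)) = Mul(Add(Mul(-24, 36), 1), Rational(1, 7)) = Mul(Add(-864, 1), Rational(1, 7)) = Mul(-863, Rational(1, 7)) = Rational(-863, 7)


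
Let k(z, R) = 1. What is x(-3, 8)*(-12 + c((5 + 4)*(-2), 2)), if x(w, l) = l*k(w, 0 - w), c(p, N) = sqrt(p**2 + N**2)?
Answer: -96 + 16*sqrt(82) ≈ 48.886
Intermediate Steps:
c(p, N) = sqrt(N**2 + p**2)
x(w, l) = l (x(w, l) = l*1 = l)
x(-3, 8)*(-12 + c((5 + 4)*(-2), 2)) = 8*(-12 + sqrt(2**2 + ((5 + 4)*(-2))**2)) = 8*(-12 + sqrt(4 + (9*(-2))**2)) = 8*(-12 + sqrt(4 + (-18)**2)) = 8*(-12 + sqrt(4 + 324)) = 8*(-12 + sqrt(328)) = 8*(-12 + 2*sqrt(82)) = -96 + 16*sqrt(82)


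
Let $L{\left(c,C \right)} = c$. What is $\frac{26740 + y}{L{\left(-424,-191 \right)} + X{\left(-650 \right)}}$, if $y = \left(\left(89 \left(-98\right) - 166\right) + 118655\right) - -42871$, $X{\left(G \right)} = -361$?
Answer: $- \frac{179378}{785} \approx -228.51$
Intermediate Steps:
$y = 152638$ ($y = \left(\left(-8722 - 166\right) + 118655\right) + 42871 = \left(-8888 + 118655\right) + 42871 = 109767 + 42871 = 152638$)
$\frac{26740 + y}{L{\left(-424,-191 \right)} + X{\left(-650 \right)}} = \frac{26740 + 152638}{-424 - 361} = \frac{179378}{-785} = 179378 \left(- \frac{1}{785}\right) = - \frac{179378}{785}$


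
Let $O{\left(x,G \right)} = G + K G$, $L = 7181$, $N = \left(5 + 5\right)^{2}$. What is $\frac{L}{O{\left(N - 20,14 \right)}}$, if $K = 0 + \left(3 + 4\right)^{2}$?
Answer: $\frac{7181}{700} \approx 10.259$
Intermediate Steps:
$N = 100$ ($N = 10^{2} = 100$)
$K = 49$ ($K = 0 + 7^{2} = 0 + 49 = 49$)
$O{\left(x,G \right)} = 50 G$ ($O{\left(x,G \right)} = G + 49 G = 50 G$)
$\frac{L}{O{\left(N - 20,14 \right)}} = \frac{7181}{50 \cdot 14} = \frac{7181}{700}$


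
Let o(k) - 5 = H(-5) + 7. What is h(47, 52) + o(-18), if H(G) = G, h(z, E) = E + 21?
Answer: 80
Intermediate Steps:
h(z, E) = 21 + E
o(k) = 7 (o(k) = 5 + (-5 + 7) = 5 + 2 = 7)
h(47, 52) + o(-18) = (21 + 52) + 7 = 73 + 7 = 80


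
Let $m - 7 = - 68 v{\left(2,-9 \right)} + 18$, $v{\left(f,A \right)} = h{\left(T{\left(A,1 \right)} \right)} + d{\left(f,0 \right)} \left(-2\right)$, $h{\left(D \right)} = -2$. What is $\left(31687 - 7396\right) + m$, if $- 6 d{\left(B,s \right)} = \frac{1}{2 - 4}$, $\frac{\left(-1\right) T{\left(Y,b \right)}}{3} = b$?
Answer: $\frac{73390}{3} \approx 24463.0$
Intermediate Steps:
$T{\left(Y,b \right)} = - 3 b$
$d{\left(B,s \right)} = \frac{1}{12}$ ($d{\left(B,s \right)} = - \frac{1}{6 \left(2 - 4\right)} = - \frac{1}{6 \left(-2\right)} = \left(- \frac{1}{6}\right) \left(- \frac{1}{2}\right) = \frac{1}{12}$)
$v{\left(f,A \right)} = - \frac{13}{6}$ ($v{\left(f,A \right)} = -2 + \frac{1}{12} \left(-2\right) = -2 - \frac{1}{6} = - \frac{13}{6}$)
$m = \frac{517}{3}$ ($m = 7 + \left(\left(-68\right) \left(- \frac{13}{6}\right) + 18\right) = 7 + \left(\frac{442}{3} + 18\right) = 7 + \frac{496}{3} = \frac{517}{3} \approx 172.33$)
$\left(31687 - 7396\right) + m = \left(31687 - 7396\right) + \frac{517}{3} = 24291 + \frac{517}{3} = \frac{73390}{3}$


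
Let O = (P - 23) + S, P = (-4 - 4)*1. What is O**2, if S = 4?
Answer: 729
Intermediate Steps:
P = -8 (P = -8*1 = -8)
O = -27 (O = (-8 - 23) + 4 = -31 + 4 = -27)
O**2 = (-27)**2 = 729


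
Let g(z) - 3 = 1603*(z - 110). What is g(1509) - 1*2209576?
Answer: 33024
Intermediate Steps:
g(z) = -176327 + 1603*z (g(z) = 3 + 1603*(z - 110) = 3 + 1603*(-110 + z) = 3 + (-176330 + 1603*z) = -176327 + 1603*z)
g(1509) - 1*2209576 = (-176327 + 1603*1509) - 1*2209576 = (-176327 + 2418927) - 2209576 = 2242600 - 2209576 = 33024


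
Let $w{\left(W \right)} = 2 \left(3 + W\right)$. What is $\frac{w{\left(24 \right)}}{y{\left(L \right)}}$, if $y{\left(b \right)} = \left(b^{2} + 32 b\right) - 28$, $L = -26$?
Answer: $- \frac{27}{92} \approx -0.29348$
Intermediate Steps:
$w{\left(W \right)} = 6 + 2 W$
$y{\left(b \right)} = -28 + b^{2} + 32 b$
$\frac{w{\left(24 \right)}}{y{\left(L \right)}} = \frac{6 + 2 \cdot 24}{-28 + \left(-26\right)^{2} + 32 \left(-26\right)} = \frac{6 + 48}{-28 + 676 - 832} = \frac{54}{-184} = 54 \left(- \frac{1}{184}\right) = - \frac{27}{92}$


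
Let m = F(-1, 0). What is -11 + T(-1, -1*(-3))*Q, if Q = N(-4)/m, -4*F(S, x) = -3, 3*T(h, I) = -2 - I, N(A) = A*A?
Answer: -419/9 ≈ -46.556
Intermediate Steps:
N(A) = A²
T(h, I) = -⅔ - I/3 (T(h, I) = (-2 - I)/3 = -⅔ - I/3)
F(S, x) = ¾ (F(S, x) = -¼*(-3) = ¾)
m = ¾ ≈ 0.75000
Q = 64/3 (Q = (-4)²/(¾) = 16*(4/3) = 64/3 ≈ 21.333)
-11 + T(-1, -1*(-3))*Q = -11 + (-⅔ - (-1)*(-3)/3)*(64/3) = -11 + (-⅔ - ⅓*3)*(64/3) = -11 + (-⅔ - 1)*(64/3) = -11 - 5/3*64/3 = -11 - 320/9 = -419/9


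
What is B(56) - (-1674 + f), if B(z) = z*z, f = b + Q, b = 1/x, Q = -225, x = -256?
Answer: 1288961/256 ≈ 5035.0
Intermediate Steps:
b = -1/256 (b = 1/(-256) = -1/256 ≈ -0.0039063)
f = -57601/256 (f = -1/256 - 225 = -57601/256 ≈ -225.00)
B(z) = z²
B(56) - (-1674 + f) = 56² - (-1674 - 57601/256) = 3136 - 1*(-486145/256) = 3136 + 486145/256 = 1288961/256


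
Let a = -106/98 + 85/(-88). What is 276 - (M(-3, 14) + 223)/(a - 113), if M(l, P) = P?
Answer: 137941404/496085 ≈ 278.06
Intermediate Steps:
a = -8829/4312 (a = -106*1/98 + 85*(-1/88) = -53/49 - 85/88 = -8829/4312 ≈ -2.0475)
276 - (M(-3, 14) + 223)/(a - 113) = 276 - (14 + 223)/(-8829/4312 - 113) = 276 - 237/(-496085/4312) = 276 - 237*(-4312)/496085 = 276 - 1*(-1021944/496085) = 276 + 1021944/496085 = 137941404/496085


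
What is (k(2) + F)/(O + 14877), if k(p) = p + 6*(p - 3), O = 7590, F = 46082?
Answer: 46078/22467 ≈ 2.0509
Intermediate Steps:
k(p) = -18 + 7*p (k(p) = p + 6*(-3 + p) = p + (-18 + 6*p) = -18 + 7*p)
(k(2) + F)/(O + 14877) = ((-18 + 7*2) + 46082)/(7590 + 14877) = ((-18 + 14) + 46082)/22467 = (-4 + 46082)*(1/22467) = 46078*(1/22467) = 46078/22467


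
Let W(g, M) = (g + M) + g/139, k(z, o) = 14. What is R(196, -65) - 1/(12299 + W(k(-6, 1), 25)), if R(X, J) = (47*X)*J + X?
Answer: -1026569165803/1714996 ≈ -5.9858e+5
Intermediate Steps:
W(g, M) = M + 140*g/139 (W(g, M) = (M + g) + g*(1/139) = (M + g) + g/139 = M + 140*g/139)
R(X, J) = X + 47*J*X (R(X, J) = 47*J*X + X = X + 47*J*X)
R(196, -65) - 1/(12299 + W(k(-6, 1), 25)) = 196*(1 + 47*(-65)) - 1/(12299 + (25 + (140/139)*14)) = 196*(1 - 3055) - 1/(12299 + (25 + 1960/139)) = 196*(-3054) - 1/(12299 + 5435/139) = -598584 - 1/1714996/139 = -598584 - 1*139/1714996 = -598584 - 139/1714996 = -1026569165803/1714996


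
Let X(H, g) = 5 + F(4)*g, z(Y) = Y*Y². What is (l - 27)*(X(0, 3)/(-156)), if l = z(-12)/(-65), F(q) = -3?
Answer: -9/845 ≈ -0.010651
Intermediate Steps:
z(Y) = Y³
X(H, g) = 5 - 3*g
l = 1728/65 (l = (-12)³/(-65) = -1728*(-1/65) = 1728/65 ≈ 26.585)
(l - 27)*(X(0, 3)/(-156)) = (1728/65 - 27)*((5 - 3*3)/(-156)) = -27*(5 - 9)*(-1)/(65*156) = -(-108)*(-1)/(65*156) = -27/65*1/39 = -9/845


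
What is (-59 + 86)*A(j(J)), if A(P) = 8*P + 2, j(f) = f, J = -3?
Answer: -594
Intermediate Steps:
A(P) = 2 + 8*P
(-59 + 86)*A(j(J)) = (-59 + 86)*(2 + 8*(-3)) = 27*(2 - 24) = 27*(-22) = -594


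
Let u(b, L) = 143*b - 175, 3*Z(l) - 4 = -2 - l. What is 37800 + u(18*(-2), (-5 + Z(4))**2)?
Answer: 32477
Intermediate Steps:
Z(l) = 2/3 - l/3 (Z(l) = 4/3 + (-2 - l)/3 = 4/3 + (-2/3 - l/3) = 2/3 - l/3)
u(b, L) = -175 + 143*b
37800 + u(18*(-2), (-5 + Z(4))**2) = 37800 + (-175 + 143*(18*(-2))) = 37800 + (-175 + 143*(-36)) = 37800 + (-175 - 5148) = 37800 - 5323 = 32477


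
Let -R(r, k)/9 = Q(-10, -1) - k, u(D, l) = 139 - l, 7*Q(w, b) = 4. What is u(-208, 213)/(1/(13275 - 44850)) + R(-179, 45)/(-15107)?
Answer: 247087823151/105749 ≈ 2.3365e+6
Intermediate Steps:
Q(w, b) = 4/7 (Q(w, b) = (⅐)*4 = 4/7)
R(r, k) = -36/7 + 9*k (R(r, k) = -9*(4/7 - k) = -36/7 + 9*k)
u(-208, 213)/(1/(13275 - 44850)) + R(-179, 45)/(-15107) = (139 - 1*213)/(1/(13275 - 44850)) + (-36/7 + 9*45)/(-15107) = (139 - 213)/(1/(-31575)) + (-36/7 + 405)*(-1/15107) = -74/(-1/31575) + (2799/7)*(-1/15107) = -74*(-31575) - 2799/105749 = 2336550 - 2799/105749 = 247087823151/105749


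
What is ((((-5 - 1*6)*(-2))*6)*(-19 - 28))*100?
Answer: -620400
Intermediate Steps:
((((-5 - 1*6)*(-2))*6)*(-19 - 28))*100 = ((((-5 - 6)*(-2))*6)*(-47))*100 = ((-11*(-2)*6)*(-47))*100 = ((22*6)*(-47))*100 = (132*(-47))*100 = -6204*100 = -620400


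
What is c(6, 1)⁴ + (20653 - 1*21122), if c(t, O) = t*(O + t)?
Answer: 3111227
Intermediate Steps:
c(6, 1)⁴ + (20653 - 1*21122) = (6*(1 + 6))⁴ + (20653 - 1*21122) = (6*7)⁴ + (20653 - 21122) = 42⁴ - 469 = 3111696 - 469 = 3111227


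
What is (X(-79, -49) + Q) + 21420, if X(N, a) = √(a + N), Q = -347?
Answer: 21073 + 8*I*√2 ≈ 21073.0 + 11.314*I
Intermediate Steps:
X(N, a) = √(N + a)
(X(-79, -49) + Q) + 21420 = (√(-79 - 49) - 347) + 21420 = (√(-128) - 347) + 21420 = (8*I*√2 - 347) + 21420 = (-347 + 8*I*√2) + 21420 = 21073 + 8*I*√2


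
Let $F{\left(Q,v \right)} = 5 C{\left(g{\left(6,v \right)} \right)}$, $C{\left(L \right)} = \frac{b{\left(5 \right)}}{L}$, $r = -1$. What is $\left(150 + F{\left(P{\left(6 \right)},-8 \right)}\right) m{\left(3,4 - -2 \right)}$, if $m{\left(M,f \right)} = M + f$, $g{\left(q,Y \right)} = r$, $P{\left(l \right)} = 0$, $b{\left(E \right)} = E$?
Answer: $1125$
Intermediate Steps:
$g{\left(q,Y \right)} = -1$
$C{\left(L \right)} = \frac{5}{L}$
$F{\left(Q,v \right)} = -25$ ($F{\left(Q,v \right)} = 5 \frac{5}{-1} = 5 \cdot 5 \left(-1\right) = 5 \left(-5\right) = -25$)
$\left(150 + F{\left(P{\left(6 \right)},-8 \right)}\right) m{\left(3,4 - -2 \right)} = \left(150 - 25\right) \left(3 + \left(4 - -2\right)\right) = 125 \left(3 + \left(4 + 2\right)\right) = 125 \left(3 + 6\right) = 125 \cdot 9 = 1125$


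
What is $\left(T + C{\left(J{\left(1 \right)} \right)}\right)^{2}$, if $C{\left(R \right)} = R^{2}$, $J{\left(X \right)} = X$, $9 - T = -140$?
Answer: $22500$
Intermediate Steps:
$T = 149$ ($T = 9 - -140 = 9 + 140 = 149$)
$\left(T + C{\left(J{\left(1 \right)} \right)}\right)^{2} = \left(149 + 1^{2}\right)^{2} = \left(149 + 1\right)^{2} = 150^{2} = 22500$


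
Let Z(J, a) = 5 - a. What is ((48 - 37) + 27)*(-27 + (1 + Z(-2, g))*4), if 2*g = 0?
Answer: -114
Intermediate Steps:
g = 0 (g = (1/2)*0 = 0)
((48 - 37) + 27)*(-27 + (1 + Z(-2, g))*4) = ((48 - 37) + 27)*(-27 + (1 + (5 - 1*0))*4) = (11 + 27)*(-27 + (1 + (5 + 0))*4) = 38*(-27 + (1 + 5)*4) = 38*(-27 + 6*4) = 38*(-27 + 24) = 38*(-3) = -114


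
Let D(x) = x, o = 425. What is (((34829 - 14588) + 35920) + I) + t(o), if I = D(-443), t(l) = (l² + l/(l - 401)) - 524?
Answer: 5660081/24 ≈ 2.3584e+5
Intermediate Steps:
t(l) = -524 + l² + l/(-401 + l) (t(l) = (l² + l/(-401 + l)) - 524 = -524 + l² + l/(-401 + l))
I = -443
(((34829 - 14588) + 35920) + I) + t(o) = (((34829 - 14588) + 35920) - 443) + (210124 + 425³ - 523*425 - 401*425²)/(-401 + 425) = ((20241 + 35920) - 443) + (210124 + 76765625 - 222275 - 401*180625)/24 = (56161 - 443) + (210124 + 76765625 - 222275 - 72430625)/24 = 55718 + (1/24)*4322849 = 55718 + 4322849/24 = 5660081/24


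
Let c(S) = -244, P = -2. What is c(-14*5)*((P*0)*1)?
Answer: 0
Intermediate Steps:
c(-14*5)*((P*0)*1) = -244*(-2*0) = -0 = -244*0 = 0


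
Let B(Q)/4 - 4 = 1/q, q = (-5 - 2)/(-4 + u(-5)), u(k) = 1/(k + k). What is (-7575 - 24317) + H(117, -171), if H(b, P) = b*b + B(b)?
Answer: -636463/35 ≈ -18185.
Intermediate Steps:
u(k) = 1/(2*k)
q = 70/41 (q = (-5 - 2)/(-4 + (½)/(-5)) = -7/(-4 + (½)*(-⅕)) = -7/(-4 - ⅒) = -7/(-41/10) = -7*(-10/41) = 70/41 ≈ 1.7073)
B(Q) = 642/35 (B(Q) = 16 + 4/(70/41) = 16 + 4*(41/70) = 16 + 82/35 = 642/35)
H(b, P) = 642/35 + b² (H(b, P) = b*b + 642/35 = b² + 642/35 = 642/35 + b²)
(-7575 - 24317) + H(117, -171) = (-7575 - 24317) + (642/35 + 117²) = -31892 + (642/35 + 13689) = -31892 + 479757/35 = -636463/35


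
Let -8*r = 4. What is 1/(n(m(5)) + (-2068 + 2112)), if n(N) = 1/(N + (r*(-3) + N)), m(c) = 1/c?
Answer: 19/846 ≈ 0.022459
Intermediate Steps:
r = -½ (r = -⅛*4 = -½ ≈ -0.50000)
n(N) = 1/(3/2 + 2*N) (n(N) = 1/(N + (-½*(-3) + N)) = 1/(N + (3/2 + N)) = 1/(3/2 + 2*N))
1/(n(m(5)) + (-2068 + 2112)) = 1/(2/(3 + 4/5) + (-2068 + 2112)) = 1/(2/(3 + 4*(⅕)) + 44) = 1/(2/(3 + ⅘) + 44) = 1/(2/(19/5) + 44) = 1/(2*(5/19) + 44) = 1/(10/19 + 44) = 1/(846/19) = 19/846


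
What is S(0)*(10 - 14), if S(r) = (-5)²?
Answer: -100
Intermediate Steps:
S(r) = 25
S(0)*(10 - 14) = 25*(10 - 14) = 25*(-4) = -100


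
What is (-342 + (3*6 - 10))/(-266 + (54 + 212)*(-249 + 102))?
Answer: 167/19684 ≈ 0.0084841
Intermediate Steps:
(-342 + (3*6 - 10))/(-266 + (54 + 212)*(-249 + 102)) = (-342 + (18 - 10))/(-266 + 266*(-147)) = (-342 + 8)/(-266 - 39102) = -334/(-39368) = -334*(-1/39368) = 167/19684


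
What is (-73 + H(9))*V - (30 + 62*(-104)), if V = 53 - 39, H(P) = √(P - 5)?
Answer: 5424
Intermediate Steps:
H(P) = √(-5 + P)
V = 14
(-73 + H(9))*V - (30 + 62*(-104)) = (-73 + √(-5 + 9))*14 - (30 + 62*(-104)) = (-73 + √4)*14 - (30 - 6448) = (-73 + 2)*14 - 1*(-6418) = -71*14 + 6418 = -994 + 6418 = 5424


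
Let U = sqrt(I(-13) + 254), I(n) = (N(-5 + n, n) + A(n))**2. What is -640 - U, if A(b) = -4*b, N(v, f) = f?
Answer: -640 - 5*sqrt(71) ≈ -682.13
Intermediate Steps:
I(n) = 9*n**2 (I(n) = (n - 4*n)**2 = (-3*n)**2 = 9*n**2)
U = 5*sqrt(71) (U = sqrt(9*(-13)**2 + 254) = sqrt(9*169 + 254) = sqrt(1521 + 254) = sqrt(1775) = 5*sqrt(71) ≈ 42.131)
-640 - U = -640 - 5*sqrt(71)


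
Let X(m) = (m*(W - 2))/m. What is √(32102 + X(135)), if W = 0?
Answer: 10*√321 ≈ 179.16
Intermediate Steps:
X(m) = -2 (X(m) = (m*(0 - 2))/m = (m*(-2))/m = (-2*m)/m = -2)
√(32102 + X(135)) = √(32102 - 2) = √32100 = 10*√321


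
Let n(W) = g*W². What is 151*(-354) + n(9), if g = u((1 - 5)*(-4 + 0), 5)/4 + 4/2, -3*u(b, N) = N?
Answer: -213303/4 ≈ -53326.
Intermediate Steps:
u(b, N) = -N/3
g = 19/12 (g = -⅓*5/4 + 4/2 = -5/3*¼ + 4*(½) = -5/12 + 2 = 19/12 ≈ 1.5833)
n(W) = 19*W²/12
151*(-354) + n(9) = 151*(-354) + (19/12)*9² = -53454 + (19/12)*81 = -53454 + 513/4 = -213303/4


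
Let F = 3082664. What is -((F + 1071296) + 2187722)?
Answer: -6341682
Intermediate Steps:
-((F + 1071296) + 2187722) = -((3082664 + 1071296) + 2187722) = -(4153960 + 2187722) = -1*6341682 = -6341682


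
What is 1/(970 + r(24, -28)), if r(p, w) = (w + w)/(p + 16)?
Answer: 5/4843 ≈ 0.0010324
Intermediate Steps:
r(p, w) = 2*w/(16 + p) (r(p, w) = (2*w)/(16 + p) = 2*w/(16 + p))
1/(970 + r(24, -28)) = 1/(970 + 2*(-28)/(16 + 24)) = 1/(970 + 2*(-28)/40) = 1/(970 + 2*(-28)*(1/40)) = 1/(970 - 7/5) = 1/(4843/5) = 5/4843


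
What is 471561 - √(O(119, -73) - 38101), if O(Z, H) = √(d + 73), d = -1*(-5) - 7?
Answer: 471561 - √(-38101 + √71) ≈ 4.7156e+5 - 195.17*I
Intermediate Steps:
d = -2 (d = 5 - 7 = -2)
O(Z, H) = √71 (O(Z, H) = √(-2 + 73) = √71)
471561 - √(O(119, -73) - 38101) = 471561 - √(√71 - 38101) = 471561 - √(-38101 + √71)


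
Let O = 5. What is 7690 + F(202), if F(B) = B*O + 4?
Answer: 8704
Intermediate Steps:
F(B) = 4 + 5*B (F(B) = B*5 + 4 = 5*B + 4 = 4 + 5*B)
7690 + F(202) = 7690 + (4 + 5*202) = 7690 + (4 + 1010) = 7690 + 1014 = 8704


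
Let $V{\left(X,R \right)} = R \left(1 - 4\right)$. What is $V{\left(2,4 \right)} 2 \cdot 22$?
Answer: $-528$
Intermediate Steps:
$V{\left(X,R \right)} = - 3 R$ ($V{\left(X,R \right)} = R \left(-3\right) = - 3 R$)
$V{\left(2,4 \right)} 2 \cdot 22 = \left(-3\right) 4 \cdot 2 \cdot 22 = \left(-12\right) 2 \cdot 22 = \left(-24\right) 22 = -528$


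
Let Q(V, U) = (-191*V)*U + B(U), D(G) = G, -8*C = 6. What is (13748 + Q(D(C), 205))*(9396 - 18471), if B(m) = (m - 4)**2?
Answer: -3031603575/4 ≈ -7.5790e+8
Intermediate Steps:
C = -3/4 (C = -1/8*6 = -3/4 ≈ -0.75000)
B(m) = (-4 + m)**2
Q(V, U) = (-4 + U)**2 - 191*U*V (Q(V, U) = (-191*V)*U + (-4 + U)**2 = -191*U*V + (-4 + U)**2 = (-4 + U)**2 - 191*U*V)
(13748 + Q(D(C), 205))*(9396 - 18471) = (13748 + ((-4 + 205)**2 - 191*205*(-3/4)))*(9396 - 18471) = (13748 + (201**2 + 117465/4))*(-9075) = (13748 + (40401 + 117465/4))*(-9075) = (13748 + 279069/4)*(-9075) = (334061/4)*(-9075) = -3031603575/4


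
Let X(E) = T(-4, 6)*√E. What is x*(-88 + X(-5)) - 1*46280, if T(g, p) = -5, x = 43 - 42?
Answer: -46368 - 5*I*√5 ≈ -46368.0 - 11.18*I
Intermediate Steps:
x = 1
X(E) = -5*√E
x*(-88 + X(-5)) - 1*46280 = 1*(-88 - 5*I*√5) - 1*46280 = 1*(-88 - 5*I*√5) - 46280 = (-88 - 5*I*√5) - 46280 = -46368 - 5*I*√5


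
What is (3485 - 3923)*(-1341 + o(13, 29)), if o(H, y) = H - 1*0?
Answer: 581664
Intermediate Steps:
o(H, y) = H (o(H, y) = H + 0 = H)
(3485 - 3923)*(-1341 + o(13, 29)) = (3485 - 3923)*(-1341 + 13) = -438*(-1328) = 581664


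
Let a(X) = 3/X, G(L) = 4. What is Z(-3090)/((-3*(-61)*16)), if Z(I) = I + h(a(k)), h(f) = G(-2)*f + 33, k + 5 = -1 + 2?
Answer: -255/244 ≈ -1.0451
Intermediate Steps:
k = -4 (k = -5 + (-1 + 2) = -5 + 1 = -4)
h(f) = 33 + 4*f (h(f) = 4*f + 33 = 33 + 4*f)
Z(I) = 30 + I (Z(I) = I + (33 + 4*(3/(-4))) = I + (33 + 4*(3*(-¼))) = I + (33 + 4*(-¾)) = I + (33 - 3) = I + 30 = 30 + I)
Z(-3090)/((-3*(-61)*16)) = (30 - 3090)/((-3*(-61)*16)) = -3060/(183*16) = -3060/2928 = -3060*1/2928 = -255/244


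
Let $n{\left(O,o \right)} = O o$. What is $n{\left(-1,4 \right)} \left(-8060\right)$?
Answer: $32240$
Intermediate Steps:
$n{\left(-1,4 \right)} \left(-8060\right) = \left(-1\right) 4 \left(-8060\right) = \left(-4\right) \left(-8060\right) = 32240$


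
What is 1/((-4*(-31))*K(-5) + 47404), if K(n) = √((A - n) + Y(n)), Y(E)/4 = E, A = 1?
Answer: 1693/80262660 - 31*I*√14/561838620 ≈ 2.1093e-5 - 2.0645e-7*I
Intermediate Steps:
Y(E) = 4*E
K(n) = √(1 + 3*n) (K(n) = √((1 - n) + 4*n) = √(1 + 3*n))
1/((-4*(-31))*K(-5) + 47404) = 1/((-4*(-31))*√(1 + 3*(-5)) + 47404) = 1/(124*√(1 - 15) + 47404) = 1/(124*√(-14) + 47404) = 1/(124*(I*√14) + 47404) = 1/(124*I*√14 + 47404) = 1/(47404 + 124*I*√14)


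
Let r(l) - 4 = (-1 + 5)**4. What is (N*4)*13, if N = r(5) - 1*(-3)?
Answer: 13676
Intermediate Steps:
r(l) = 260 (r(l) = 4 + (-1 + 5)**4 = 4 + 4**4 = 4 + 256 = 260)
N = 263 (N = 260 - 1*(-3) = 260 + 3 = 263)
(N*4)*13 = (263*4)*13 = 1052*13 = 13676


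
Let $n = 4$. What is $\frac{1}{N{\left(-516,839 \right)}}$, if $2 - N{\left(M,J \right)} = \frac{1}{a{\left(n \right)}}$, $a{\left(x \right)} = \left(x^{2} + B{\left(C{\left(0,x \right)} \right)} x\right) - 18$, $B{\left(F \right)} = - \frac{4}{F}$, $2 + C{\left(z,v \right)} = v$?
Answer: $\frac{10}{21} \approx 0.47619$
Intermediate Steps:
$C{\left(z,v \right)} = -2 + v$
$a{\left(x \right)} = -18 + x^{2} - \frac{4 x}{-2 + x}$ ($a{\left(x \right)} = \left(x^{2} + - \frac{4}{-2 + x} x\right) - 18 = \left(x^{2} - \frac{4 x}{-2 + x}\right) - 18 = -18 + x^{2} - \frac{4 x}{-2 + x}$)
$N{\left(M,J \right)} = \frac{21}{10}$ ($N{\left(M,J \right)} = 2 - \frac{1}{\frac{1}{-2 + 4} \left(\left(-4\right) 4 + \left(-18 + 4^{2}\right) \left(-2 + 4\right)\right)} = 2 - \frac{1}{\frac{1}{2} \left(-16 + \left(-18 + 16\right) 2\right)} = 2 - \frac{1}{\frac{1}{2} \left(-16 - 4\right)} = 2 - \frac{1}{\frac{1}{2} \left(-20\right)} = 2 - \frac{1}{-10} = 2 - - \frac{1}{10} = 2 + \frac{1}{10} = \frac{21}{10}$)
$\frac{1}{N{\left(-516,839 \right)}} = \frac{1}{\frac{21}{10}} = \frac{10}{21}$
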